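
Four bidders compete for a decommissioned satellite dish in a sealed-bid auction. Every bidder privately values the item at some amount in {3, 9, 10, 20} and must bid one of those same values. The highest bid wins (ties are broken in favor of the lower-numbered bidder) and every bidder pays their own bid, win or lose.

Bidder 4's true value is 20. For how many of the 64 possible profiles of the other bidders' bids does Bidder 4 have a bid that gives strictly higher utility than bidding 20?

Others bid (3, 3, 3): truth gives 0; bid 9 gives 11 > 0. Violating.
Others bid (3, 3, 9): truth gives 0; bid 10 gives 10 > 0. Violating.
Others bid (3, 3, 20): truth gives -20; bid 3 gives -3 > -20. Violating.
Others bid (3, 9, 3): truth gives 0; bid 10 gives 10 > 0. Violating.
Others bid (3, 3, 10): truth gives 0; no alternative beats it.
Others bid (3, 9, 10): truth gives 0; no alternative beats it.
(Checking all 64 profiles: 45 have a profitable deviation, 19 do not.)

45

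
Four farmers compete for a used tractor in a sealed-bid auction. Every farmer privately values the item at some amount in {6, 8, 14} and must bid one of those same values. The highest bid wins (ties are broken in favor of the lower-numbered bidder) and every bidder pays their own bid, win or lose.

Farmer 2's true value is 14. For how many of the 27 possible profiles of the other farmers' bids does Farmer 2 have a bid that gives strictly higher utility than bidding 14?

13

Others bid (6, 6, 6): truth gives 0; bid 8 gives 6 > 0. Violating.
Others bid (6, 6, 8): truth gives 0; bid 8 gives 6 > 0. Violating.
Others bid (6, 8, 6): truth gives 0; bid 8 gives 6 > 0. Violating.
Others bid (6, 8, 8): truth gives 0; bid 8 gives 6 > 0. Violating.
Others bid (6, 6, 14): truth gives 0; no alternative beats it.
Others bid (6, 8, 14): truth gives 0; no alternative beats it.
(Checking all 27 profiles: 13 have a profitable deviation, 14 do not.)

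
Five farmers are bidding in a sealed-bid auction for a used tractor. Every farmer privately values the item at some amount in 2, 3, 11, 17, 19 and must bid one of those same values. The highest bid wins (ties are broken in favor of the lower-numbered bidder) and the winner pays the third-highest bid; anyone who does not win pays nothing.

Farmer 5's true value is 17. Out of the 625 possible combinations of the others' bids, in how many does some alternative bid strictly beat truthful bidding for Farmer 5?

108

Others bid (2, 2, 2, 17): truth gives 0; bid 19 gives 15 > 0. Violating.
Others bid (2, 2, 3, 17): truth gives 0; bid 19 gives 14 > 0. Violating.
Others bid (2, 2, 11, 17): truth gives 0; bid 19 gives 6 > 0. Violating.
Others bid (2, 2, 17, 2): truth gives 0; bid 19 gives 15 > 0. Violating.
Others bid (2, 2, 2, 2): truth gives 15; no alternative beats it.
Others bid (2, 2, 2, 3): truth gives 15; no alternative beats it.
(Checking all 625 profiles: 108 have a profitable deviation, 517 do not.)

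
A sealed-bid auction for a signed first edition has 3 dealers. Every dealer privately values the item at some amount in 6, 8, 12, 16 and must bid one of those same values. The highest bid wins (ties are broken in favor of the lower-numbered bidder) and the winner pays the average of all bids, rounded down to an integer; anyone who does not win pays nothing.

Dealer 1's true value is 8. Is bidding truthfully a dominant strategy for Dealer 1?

Check each profile of the others' bids and compare truth against every alternative bid.
Others bid (6, 8): truth gives 1, best alternative gives 0.
Others bid (8, 6): truth gives 1, best alternative gives 0.
Others bid (6, 6): truth gives 2, best alternative gives 2.
Others bid (6, 12): truth gives 0, best alternative gives 0.
Others bid (6, 16): truth gives 0, best alternative gives 0.
Others bid (8, 8): truth gives 0, best alternative gives 0.
(Remaining 10 profiles checked similarly; truth is weakly best in each.)
In every case the truthful bid is at least as good as any alternative, so it is a dominant strategy.

Yes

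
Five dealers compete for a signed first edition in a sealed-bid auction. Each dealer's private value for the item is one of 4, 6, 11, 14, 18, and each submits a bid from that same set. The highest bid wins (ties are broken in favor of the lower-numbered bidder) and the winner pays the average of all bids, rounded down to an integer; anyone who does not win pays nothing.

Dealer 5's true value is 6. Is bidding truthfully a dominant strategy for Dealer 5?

Consider the case where Dealer 1 bids 4, Dealer 2 bids 4, Dealer 3 bids 4 and Dealer 4 bids 6.
Truthful bid 6: loses, pays 0, utility 0.
Bid 11 instead: wins, pays 5, utility 6 - 5 = 1.
Since 1 > 0, bidding 11 is strictly better here, so truthful bidding is not dominant.

No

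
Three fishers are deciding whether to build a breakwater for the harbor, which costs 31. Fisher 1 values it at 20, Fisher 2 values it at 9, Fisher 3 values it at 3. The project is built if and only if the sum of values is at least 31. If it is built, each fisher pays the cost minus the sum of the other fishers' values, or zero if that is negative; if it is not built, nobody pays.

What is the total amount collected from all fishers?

29

Total value 32 ≥ cost 31, so it is built.
Fisher 1: others sum to 12; max(0, 31 - 12) = 19.
Fisher 2: others sum to 23; max(0, 31 - 23) = 8.
Fisher 3: others sum to 29; max(0, 31 - 29) = 2.
Total collected = 19 + 8 + 2 = 29.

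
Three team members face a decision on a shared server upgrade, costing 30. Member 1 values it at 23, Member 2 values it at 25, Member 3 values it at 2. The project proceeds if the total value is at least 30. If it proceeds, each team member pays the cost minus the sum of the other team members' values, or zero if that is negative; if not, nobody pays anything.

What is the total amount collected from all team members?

Total value 50 ≥ cost 30, so it is built.
Member 1: others sum to 27; max(0, 30 - 27) = 3.
Member 2: others sum to 25; max(0, 30 - 25) = 5.
Member 3: others sum to 48; max(0, 30 - 48) = 0.
Total collected = 3 + 5 + 0 = 8.

8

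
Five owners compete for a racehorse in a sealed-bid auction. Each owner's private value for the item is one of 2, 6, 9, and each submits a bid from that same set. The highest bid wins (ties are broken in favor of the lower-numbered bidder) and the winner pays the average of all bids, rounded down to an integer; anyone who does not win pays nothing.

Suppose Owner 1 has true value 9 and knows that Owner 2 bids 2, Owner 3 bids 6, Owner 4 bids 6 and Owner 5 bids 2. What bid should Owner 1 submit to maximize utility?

6

Bid 2: loses, pays 0, utility 0.
Bid 6: wins, pays 4, utility 9 - 4 = 5.
Bid 9: wins, pays 5, utility 9 - 5 = 4.
The best choice is 6 with utility 5.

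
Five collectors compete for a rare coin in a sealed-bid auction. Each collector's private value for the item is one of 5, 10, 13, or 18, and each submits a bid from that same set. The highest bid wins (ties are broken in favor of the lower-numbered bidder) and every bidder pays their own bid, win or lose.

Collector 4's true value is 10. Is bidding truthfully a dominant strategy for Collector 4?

Consider the case where Collector 1 bids 5, Collector 2 bids 5, Collector 3 bids 5 and Collector 5 bids 13.
Truthful bid 10: loses but pays 10, utility -10.
Bid 5 instead: loses but pays 5, utility -5.
Since -5 > -10, bidding 5 is strictly better here, so truthful bidding is not dominant.

No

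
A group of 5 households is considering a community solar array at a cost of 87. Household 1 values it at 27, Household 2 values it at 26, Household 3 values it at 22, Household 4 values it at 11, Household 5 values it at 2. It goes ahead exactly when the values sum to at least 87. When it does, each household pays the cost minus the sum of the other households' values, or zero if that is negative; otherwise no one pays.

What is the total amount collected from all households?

Total value 88 ≥ cost 87, so it is built.
Household 1: others sum to 61; max(0, 87 - 61) = 26.
Household 2: others sum to 62; max(0, 87 - 62) = 25.
Household 3: others sum to 66; max(0, 87 - 66) = 21.
Household 4: others sum to 77; max(0, 87 - 77) = 10.
Household 5: others sum to 86; max(0, 87 - 86) = 1.
Total collected = 26 + 25 + 21 + 10 + 1 = 83.

83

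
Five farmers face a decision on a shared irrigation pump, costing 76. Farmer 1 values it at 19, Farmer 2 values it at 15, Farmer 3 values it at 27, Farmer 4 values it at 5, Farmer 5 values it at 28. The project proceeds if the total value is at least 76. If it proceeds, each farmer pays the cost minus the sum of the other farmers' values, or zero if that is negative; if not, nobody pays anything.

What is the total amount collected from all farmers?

Total value 94 ≥ cost 76, so it is built.
Farmer 1: others sum to 75; max(0, 76 - 75) = 1.
Farmer 2: others sum to 79; max(0, 76 - 79) = 0.
Farmer 3: others sum to 67; max(0, 76 - 67) = 9.
Farmer 4: others sum to 89; max(0, 76 - 89) = 0.
Farmer 5: others sum to 66; max(0, 76 - 66) = 10.
Total collected = 1 + 0 + 9 + 0 + 10 = 20.

20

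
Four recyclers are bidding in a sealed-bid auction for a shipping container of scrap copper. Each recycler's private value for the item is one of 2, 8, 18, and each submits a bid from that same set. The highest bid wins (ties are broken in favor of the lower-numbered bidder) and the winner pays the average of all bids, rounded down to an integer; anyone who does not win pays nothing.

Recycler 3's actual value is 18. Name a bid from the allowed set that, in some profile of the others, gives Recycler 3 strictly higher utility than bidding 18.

8

Suppose Recycler 1 bids 2, Recycler 2 bids 2 and Recycler 4 bids 2.
Bid 18: wins, pays 6, utility 18 - 6 = 12.
Bid 8: wins, pays 3, utility 18 - 3 = 15.
So bidding 8 beats truth here (15 > 12).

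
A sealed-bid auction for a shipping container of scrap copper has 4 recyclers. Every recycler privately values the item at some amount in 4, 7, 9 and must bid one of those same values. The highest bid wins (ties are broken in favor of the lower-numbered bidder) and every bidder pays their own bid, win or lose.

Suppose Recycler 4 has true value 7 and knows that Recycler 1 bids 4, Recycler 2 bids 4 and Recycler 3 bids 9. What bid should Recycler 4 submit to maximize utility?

4

Bid 4: loses but pays 4, utility -4.
Bid 7: loses but pays 7, utility -7.
Bid 9: loses but pays 9, utility -9.
The best choice is 4 with utility -4.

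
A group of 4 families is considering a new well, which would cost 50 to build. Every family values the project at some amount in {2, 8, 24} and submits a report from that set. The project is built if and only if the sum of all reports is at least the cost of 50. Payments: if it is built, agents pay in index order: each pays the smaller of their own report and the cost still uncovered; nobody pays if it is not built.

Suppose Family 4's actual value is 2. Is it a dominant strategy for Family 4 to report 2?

Check each profile of the others' reports and compare truth against every alternative report.
Others report (2, 24, 24): truth gives 2, best alternative gives 2.
Others report (8, 24, 24): truth gives 2, best alternative gives 2.
Others report (24, 2, 24): truth gives 2, best alternative gives 2.
Others report (24, 8, 24): truth gives 2, best alternative gives 2.
Others report (24, 24, 2): truth gives 2, best alternative gives 2.
Others report (24, 24, 8): truth gives 2, best alternative gives 2.
(Remaining 21 profiles checked similarly; truth is weakly best in each.)
In every case the truthful report is at least as good as any alternative, so it is a dominant strategy.

Yes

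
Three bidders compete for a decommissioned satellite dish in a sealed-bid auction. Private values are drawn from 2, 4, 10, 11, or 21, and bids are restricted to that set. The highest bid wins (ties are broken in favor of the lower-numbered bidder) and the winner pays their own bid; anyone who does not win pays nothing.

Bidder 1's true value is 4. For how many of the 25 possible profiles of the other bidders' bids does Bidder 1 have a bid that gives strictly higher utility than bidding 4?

1

Others bid (2, 2): truth gives 0; bid 2 gives 2 > 0. Violating.
Others bid (2, 4): truth gives 0; no alternative beats it.
Others bid (2, 10): truth gives 0; no alternative beats it.
(Checking all 25 profiles: 1 has a profitable deviation, 24 do not.)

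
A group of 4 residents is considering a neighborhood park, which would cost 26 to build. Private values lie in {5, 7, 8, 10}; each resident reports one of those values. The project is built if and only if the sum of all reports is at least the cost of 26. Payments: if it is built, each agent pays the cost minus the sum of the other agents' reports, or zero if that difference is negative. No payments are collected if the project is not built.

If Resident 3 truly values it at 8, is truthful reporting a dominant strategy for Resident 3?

Yes

Check each profile of the others' reports and compare truth against every alternative report.
Others report (7, 10, 10): truth gives 8, best alternative gives 8.
Others report (8, 8, 10): truth gives 8, best alternative gives 8.
Others report (8, 10, 8): truth gives 8, best alternative gives 8.
Others report (8, 10, 10): truth gives 8, best alternative gives 8.
Others report (10, 7, 10): truth gives 8, best alternative gives 8.
Others report (10, 8, 8): truth gives 8, best alternative gives 8.
(Remaining 58 profiles checked similarly; truth is weakly best in each.)
In every case the truthful report is at least as good as any alternative, so it is a dominant strategy.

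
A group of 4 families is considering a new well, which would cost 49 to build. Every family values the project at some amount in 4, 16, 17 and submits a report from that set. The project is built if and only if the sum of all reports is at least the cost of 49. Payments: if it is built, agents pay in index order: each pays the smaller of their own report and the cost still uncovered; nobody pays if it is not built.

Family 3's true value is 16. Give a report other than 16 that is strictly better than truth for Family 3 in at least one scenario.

4

Suppose Family 1 reports 16, Family 2 reports 16 and Family 4 reports 16.
Report 16: project built, pays 16, utility 16 - 16 = 0.
Report 4: project built, pays 4, utility 16 - 4 = 12.
So reporting 4 beats truth here (12 > 0).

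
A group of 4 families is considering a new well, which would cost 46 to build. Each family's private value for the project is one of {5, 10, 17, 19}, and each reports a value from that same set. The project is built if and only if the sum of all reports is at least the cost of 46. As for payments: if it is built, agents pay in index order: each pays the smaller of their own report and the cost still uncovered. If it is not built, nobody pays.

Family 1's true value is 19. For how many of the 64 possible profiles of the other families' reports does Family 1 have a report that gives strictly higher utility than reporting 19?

54

Others report (5, 5, 19): truth gives 0; report 17 gives 2 > 0. Violating.
Others report (5, 10, 17): truth gives 0; report 17 gives 2 > 0. Violating.
Others report (5, 10, 19): truth gives 0; report 17 gives 2 > 0. Violating.
Others report (5, 17, 10): truth gives 0; report 17 gives 2 > 0. Violating.
Others report (5, 5, 5): truth gives 0; no alternative beats it.
Others report (5, 5, 10): truth gives 0; no alternative beats it.
(Checking all 64 profiles: 54 have a profitable deviation, 10 do not.)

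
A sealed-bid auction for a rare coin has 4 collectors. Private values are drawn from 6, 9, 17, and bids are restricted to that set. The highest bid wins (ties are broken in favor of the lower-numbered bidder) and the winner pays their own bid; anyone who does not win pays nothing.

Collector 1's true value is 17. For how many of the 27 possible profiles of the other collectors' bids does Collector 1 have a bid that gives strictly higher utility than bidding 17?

Others bid (6, 6, 6): truth gives 0; bid 6 gives 11 > 0. Violating.
Others bid (6, 6, 9): truth gives 0; bid 9 gives 8 > 0. Violating.
Others bid (6, 9, 6): truth gives 0; bid 9 gives 8 > 0. Violating.
Others bid (6, 9, 9): truth gives 0; bid 9 gives 8 > 0. Violating.
Others bid (6, 6, 17): truth gives 0; no alternative beats it.
Others bid (6, 9, 17): truth gives 0; no alternative beats it.
(Checking all 27 profiles: 8 have a profitable deviation, 19 do not.)

8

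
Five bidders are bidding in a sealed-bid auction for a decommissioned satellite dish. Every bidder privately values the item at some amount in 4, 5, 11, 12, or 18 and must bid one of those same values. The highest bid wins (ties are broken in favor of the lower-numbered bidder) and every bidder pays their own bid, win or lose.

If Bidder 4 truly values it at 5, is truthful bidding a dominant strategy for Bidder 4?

Consider the case where Bidder 1 bids 4, Bidder 2 bids 4, Bidder 3 bids 4 and Bidder 5 bids 11.
Truthful bid 5: loses but pays 5, utility -5.
Bid 4 instead: loses but pays 4, utility -4.
Since -4 > -5, bidding 4 is strictly better here, so truthful bidding is not dominant.

No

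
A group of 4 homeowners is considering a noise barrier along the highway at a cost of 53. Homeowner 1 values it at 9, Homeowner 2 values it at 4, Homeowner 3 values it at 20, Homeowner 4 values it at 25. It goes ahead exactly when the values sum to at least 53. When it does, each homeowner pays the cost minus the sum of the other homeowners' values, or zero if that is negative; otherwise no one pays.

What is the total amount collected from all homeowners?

Total value 58 ≥ cost 53, so it is built.
Homeowner 1: others sum to 49; max(0, 53 - 49) = 4.
Homeowner 2: others sum to 54; max(0, 53 - 54) = 0.
Homeowner 3: others sum to 38; max(0, 53 - 38) = 15.
Homeowner 4: others sum to 33; max(0, 53 - 33) = 20.
Total collected = 4 + 0 + 15 + 20 = 39.

39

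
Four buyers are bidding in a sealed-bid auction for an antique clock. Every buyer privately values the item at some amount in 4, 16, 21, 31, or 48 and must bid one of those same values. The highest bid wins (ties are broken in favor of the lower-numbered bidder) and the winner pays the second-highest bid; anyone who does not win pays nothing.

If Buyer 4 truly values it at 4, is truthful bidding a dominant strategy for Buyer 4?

Check each profile of the others' bids and compare truth against every alternative bid.
Others bid (4, 4, 4): truth gives 0, best alternative gives 0.
Others bid (4, 4, 16): truth gives 0, best alternative gives 0.
Others bid (4, 4, 21): truth gives 0, best alternative gives 0.
Others bid (4, 4, 31): truth gives 0, best alternative gives 0.
Others bid (4, 4, 48): truth gives 0, best alternative gives 0.
Others bid (4, 16, 4): truth gives 0, best alternative gives 0.
(Remaining 119 profiles checked similarly; truth is weakly best in each.)
In every case the truthful bid is at least as good as any alternative, so it is a dominant strategy.

Yes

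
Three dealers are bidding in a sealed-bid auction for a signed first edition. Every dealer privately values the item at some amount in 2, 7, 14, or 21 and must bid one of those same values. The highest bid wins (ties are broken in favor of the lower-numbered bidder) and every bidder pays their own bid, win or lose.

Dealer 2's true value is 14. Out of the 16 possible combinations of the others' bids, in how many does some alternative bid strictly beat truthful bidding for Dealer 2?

12

Others bid (2, 2): truth gives 0; bid 7 gives 7 > 0. Violating.
Others bid (2, 7): truth gives 0; bid 7 gives 7 > 0. Violating.
Others bid (2, 21): truth gives -14; bid 2 gives -2 > -14. Violating.
Others bid (7, 21): truth gives -14; bid 2 gives -2 > -14. Violating.
Others bid (2, 14): truth gives 0; no alternative beats it.
Others bid (7, 2): truth gives 0; no alternative beats it.
(Checking all 16 profiles: 12 have a profitable deviation, 4 do not.)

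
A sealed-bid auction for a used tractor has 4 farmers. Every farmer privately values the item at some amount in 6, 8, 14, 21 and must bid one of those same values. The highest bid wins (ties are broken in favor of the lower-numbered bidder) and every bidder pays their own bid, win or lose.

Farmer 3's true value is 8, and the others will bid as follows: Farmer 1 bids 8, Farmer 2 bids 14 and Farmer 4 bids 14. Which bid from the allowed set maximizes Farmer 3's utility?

Bid 6: loses but pays 6, utility -6.
Bid 8: loses but pays 8, utility -8.
Bid 14: loses but pays 14, utility -14.
Bid 21: wins, pays 21, utility 8 - 21 = -13.
The best choice is 6 with utility -6.

6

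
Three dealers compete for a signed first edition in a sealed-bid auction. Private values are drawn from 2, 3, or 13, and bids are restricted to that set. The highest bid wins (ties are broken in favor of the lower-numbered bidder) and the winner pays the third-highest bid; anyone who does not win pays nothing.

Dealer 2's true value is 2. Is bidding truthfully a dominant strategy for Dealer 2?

Yes

Check each profile of the others' bids and compare truth against every alternative bid.
Others bid (2, 2): truth gives 0, best alternative gives 0.
Others bid (2, 3): truth gives 0, best alternative gives 0.
Others bid (2, 13): truth gives 0, best alternative gives 0.
Others bid (3, 2): truth gives 0, best alternative gives 0.
Others bid (3, 3): truth gives 0, best alternative gives 0.
Others bid (3, 13): truth gives 0, best alternative gives 0.
(Remaining 3 profiles checked similarly; truth is weakly best in each.)
In every case the truthful bid is at least as good as any alternative, so it is a dominant strategy.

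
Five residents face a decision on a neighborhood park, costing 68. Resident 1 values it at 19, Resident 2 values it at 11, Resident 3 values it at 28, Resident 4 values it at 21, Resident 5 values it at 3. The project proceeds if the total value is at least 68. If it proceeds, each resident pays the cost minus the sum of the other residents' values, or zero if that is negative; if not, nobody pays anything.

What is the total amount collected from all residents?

26

Total value 82 ≥ cost 68, so it is built.
Resident 1: others sum to 63; max(0, 68 - 63) = 5.
Resident 2: others sum to 71; max(0, 68 - 71) = 0.
Resident 3: others sum to 54; max(0, 68 - 54) = 14.
Resident 4: others sum to 61; max(0, 68 - 61) = 7.
Resident 5: others sum to 79; max(0, 68 - 79) = 0.
Total collected = 5 + 0 + 14 + 7 + 0 = 26.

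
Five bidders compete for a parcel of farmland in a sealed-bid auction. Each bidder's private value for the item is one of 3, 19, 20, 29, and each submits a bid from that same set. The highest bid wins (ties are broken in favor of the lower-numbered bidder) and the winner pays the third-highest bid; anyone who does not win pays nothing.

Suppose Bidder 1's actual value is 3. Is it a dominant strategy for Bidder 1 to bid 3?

Check each profile of the others' bids and compare truth against every alternative bid.
Others bid (3, 3, 19, 19): truth gives 0, best alternative gives -16.
Others bid (3, 19, 3, 19): truth gives 0, best alternative gives -16.
Others bid (3, 19, 19, 3): truth gives 0, best alternative gives -16.
Others bid (3, 19, 19, 19): truth gives 0, best alternative gives -16.
Others bid (19, 3, 3, 19): truth gives 0, best alternative gives -16.
Others bid (19, 3, 19, 3): truth gives 0, best alternative gives -16.
(Remaining 250 profiles checked similarly; truth is weakly best in each.)
In every case the truthful bid is at least as good as any alternative, so it is a dominant strategy.

Yes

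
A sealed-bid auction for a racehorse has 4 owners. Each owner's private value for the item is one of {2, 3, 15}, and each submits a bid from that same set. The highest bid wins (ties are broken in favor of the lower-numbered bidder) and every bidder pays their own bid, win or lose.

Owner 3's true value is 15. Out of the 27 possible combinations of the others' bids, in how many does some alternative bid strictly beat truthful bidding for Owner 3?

17

Others bid (2, 2, 2): truth gives 0; bid 3 gives 12 > 0. Violating.
Others bid (2, 2, 3): truth gives 0; bid 3 gives 12 > 0. Violating.
Others bid (2, 15, 2): truth gives -15; bid 2 gives -2 > -15. Violating.
Others bid (2, 15, 3): truth gives -15; bid 2 gives -2 > -15. Violating.
Others bid (2, 2, 15): truth gives 0; no alternative beats it.
Others bid (2, 3, 2): truth gives 0; no alternative beats it.
(Checking all 27 profiles: 17 have a profitable deviation, 10 do not.)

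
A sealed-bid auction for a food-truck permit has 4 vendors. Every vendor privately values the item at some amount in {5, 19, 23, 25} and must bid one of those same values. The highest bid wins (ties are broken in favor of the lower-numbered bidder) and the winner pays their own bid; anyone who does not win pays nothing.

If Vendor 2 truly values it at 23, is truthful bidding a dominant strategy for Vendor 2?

Consider the case where Vendor 1 bids 5, Vendor 3 bids 5 and Vendor 4 bids 5.
Truthful bid 23: wins, pays 23, utility 23 - 23 = 0.
Bid 19 instead: wins, pays 19, utility 23 - 19 = 4.
Since 4 > 0, bidding 19 is strictly better here, so truthful bidding is not dominant.

No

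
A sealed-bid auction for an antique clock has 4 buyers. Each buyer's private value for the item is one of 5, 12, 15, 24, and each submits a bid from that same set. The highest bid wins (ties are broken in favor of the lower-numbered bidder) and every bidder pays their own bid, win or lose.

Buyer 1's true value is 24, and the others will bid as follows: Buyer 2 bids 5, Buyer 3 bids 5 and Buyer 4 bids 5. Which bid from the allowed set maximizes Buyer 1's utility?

Bid 5: wins, pays 5, utility 24 - 5 = 19.
Bid 12: wins, pays 12, utility 24 - 12 = 12.
Bid 15: wins, pays 15, utility 24 - 15 = 9.
Bid 24: wins, pays 24, utility 24 - 24 = 0.
The best choice is 5 with utility 19.

5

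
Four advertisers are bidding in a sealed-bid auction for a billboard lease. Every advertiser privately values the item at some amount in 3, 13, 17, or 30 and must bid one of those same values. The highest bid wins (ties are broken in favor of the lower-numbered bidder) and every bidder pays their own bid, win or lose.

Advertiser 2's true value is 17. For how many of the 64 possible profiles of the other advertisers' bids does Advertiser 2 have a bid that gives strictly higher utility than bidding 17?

Others bid (3, 3, 3): truth gives 0; bid 13 gives 4 > 0. Violating.
Others bid (3, 3, 13): truth gives 0; bid 13 gives 4 > 0. Violating.
Others bid (3, 3, 30): truth gives -17; bid 3 gives -3 > -17. Violating.
Others bid (3, 13, 3): truth gives 0; bid 13 gives 4 > 0. Violating.
Others bid (3, 3, 17): truth gives 0; no alternative beats it.
Others bid (3, 13, 17): truth gives 0; no alternative beats it.
(Checking all 64 profiles: 50 have a profitable deviation, 14 do not.)

50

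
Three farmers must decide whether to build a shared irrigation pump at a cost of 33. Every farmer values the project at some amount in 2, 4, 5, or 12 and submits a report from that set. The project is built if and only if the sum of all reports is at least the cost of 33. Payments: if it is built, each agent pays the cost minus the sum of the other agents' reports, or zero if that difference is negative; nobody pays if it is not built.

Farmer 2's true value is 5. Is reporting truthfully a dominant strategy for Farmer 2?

Check each profile of the others' reports and compare truth against every alternative report.
Others report (2, 2): truth gives 0, best alternative gives 0.
Others report (2, 4): truth gives 0, best alternative gives 0.
Others report (2, 5): truth gives 0, best alternative gives 0.
Others report (2, 12): truth gives 0, best alternative gives 0.
Others report (4, 2): truth gives 0, best alternative gives 0.
Others report (4, 4): truth gives 0, best alternative gives 0.
(Remaining 10 profiles checked similarly; truth is weakly best in each.)
In every case the truthful report is at least as good as any alternative, so it is a dominant strategy.

Yes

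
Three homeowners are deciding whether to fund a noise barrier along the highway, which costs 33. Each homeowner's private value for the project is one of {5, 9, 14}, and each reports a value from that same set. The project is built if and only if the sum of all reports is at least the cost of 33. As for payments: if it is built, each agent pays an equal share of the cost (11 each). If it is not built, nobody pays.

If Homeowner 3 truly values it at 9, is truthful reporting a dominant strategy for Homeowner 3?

Check each profile of the others' reports and compare truth against every alternative report.
Others report (14, 14): truth gives -2, best alternative gives -2.
Others report (5, 5): truth gives 0, best alternative gives 0.
Others report (5, 9): truth gives 0, best alternative gives 0.
Others report (5, 14): truth gives 0, best alternative gives 0.
Others report (9, 5): truth gives 0, best alternative gives 0.
Others report (9, 9): truth gives 0, best alternative gives 0.
(Remaining 3 profiles checked similarly; truth is weakly best in each.)
In every case the truthful report is at least as good as any alternative, so it is a dominant strategy.

Yes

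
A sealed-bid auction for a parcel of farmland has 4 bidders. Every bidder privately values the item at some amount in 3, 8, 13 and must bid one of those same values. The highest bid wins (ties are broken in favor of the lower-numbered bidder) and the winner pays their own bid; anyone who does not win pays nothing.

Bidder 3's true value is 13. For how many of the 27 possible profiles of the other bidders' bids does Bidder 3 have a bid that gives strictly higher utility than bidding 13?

2

Others bid (3, 3, 3): truth gives 0; bid 8 gives 5 > 0. Violating.
Others bid (3, 3, 8): truth gives 0; bid 8 gives 5 > 0. Violating.
Others bid (3, 3, 13): truth gives 0; no alternative beats it.
Others bid (3, 8, 3): truth gives 0; no alternative beats it.
(Checking all 27 profiles: 2 have a profitable deviation, 25 do not.)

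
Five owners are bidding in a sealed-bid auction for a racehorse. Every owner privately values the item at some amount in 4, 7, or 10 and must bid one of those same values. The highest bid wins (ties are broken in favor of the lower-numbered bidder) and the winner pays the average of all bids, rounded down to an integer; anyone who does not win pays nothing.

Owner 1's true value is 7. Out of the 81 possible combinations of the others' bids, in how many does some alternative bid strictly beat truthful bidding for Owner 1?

4

Others bid (4, 4, 4, 10): truth gives 0; bid 10 gives 1 > 0. Violating.
Others bid (4, 4, 10, 4): truth gives 0; bid 10 gives 1 > 0. Violating.
Others bid (4, 10, 4, 4): truth gives 0; bid 10 gives 1 > 0. Violating.
Others bid (10, 4, 4, 4): truth gives 0; bid 10 gives 1 > 0. Violating.
Others bid (4, 4, 4, 4): truth gives 3; no alternative beats it.
Others bid (4, 4, 4, 7): truth gives 2; no alternative beats it.
(Checking all 81 profiles: 4 have a profitable deviation, 77 do not.)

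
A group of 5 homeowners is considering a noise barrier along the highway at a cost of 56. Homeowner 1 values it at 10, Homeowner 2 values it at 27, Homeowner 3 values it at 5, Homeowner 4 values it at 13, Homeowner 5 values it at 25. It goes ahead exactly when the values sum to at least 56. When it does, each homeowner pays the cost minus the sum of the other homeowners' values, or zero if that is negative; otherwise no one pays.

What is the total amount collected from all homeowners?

4

Total value 80 ≥ cost 56, so it is built.
Homeowner 1: others sum to 70; max(0, 56 - 70) = 0.
Homeowner 2: others sum to 53; max(0, 56 - 53) = 3.
Homeowner 3: others sum to 75; max(0, 56 - 75) = 0.
Homeowner 4: others sum to 67; max(0, 56 - 67) = 0.
Homeowner 5: others sum to 55; max(0, 56 - 55) = 1.
Total collected = 0 + 3 + 0 + 0 + 1 = 4.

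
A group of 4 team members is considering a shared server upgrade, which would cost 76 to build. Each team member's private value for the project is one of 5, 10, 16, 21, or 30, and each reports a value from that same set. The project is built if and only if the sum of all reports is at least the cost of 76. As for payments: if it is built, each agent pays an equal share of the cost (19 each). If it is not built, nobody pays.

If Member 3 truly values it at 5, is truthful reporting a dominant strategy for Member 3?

Yes

Check each profile of the others' reports and compare truth against every alternative report.
Others report (10, 30, 30): truth gives 0, best alternative gives -14.
Others report (16, 21, 30): truth gives 0, best alternative gives -14.
Others report (16, 30, 21): truth gives 0, best alternative gives -14.
Others report (21, 16, 30): truth gives 0, best alternative gives -14.
Others report (21, 30, 16): truth gives 0, best alternative gives -14.
Others report (30, 10, 30): truth gives 0, best alternative gives -14.
(Remaining 119 profiles checked similarly; truth is weakly best in each.)
In every case the truthful report is at least as good as any alternative, so it is a dominant strategy.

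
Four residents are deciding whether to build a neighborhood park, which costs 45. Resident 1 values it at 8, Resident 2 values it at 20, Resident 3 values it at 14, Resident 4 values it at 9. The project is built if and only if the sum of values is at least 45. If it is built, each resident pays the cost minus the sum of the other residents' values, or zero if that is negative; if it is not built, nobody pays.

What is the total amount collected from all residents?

27

Total value 51 ≥ cost 45, so it is built.
Resident 1: others sum to 43; max(0, 45 - 43) = 2.
Resident 2: others sum to 31; max(0, 45 - 31) = 14.
Resident 3: others sum to 37; max(0, 45 - 37) = 8.
Resident 4: others sum to 42; max(0, 45 - 42) = 3.
Total collected = 2 + 14 + 8 + 3 = 27.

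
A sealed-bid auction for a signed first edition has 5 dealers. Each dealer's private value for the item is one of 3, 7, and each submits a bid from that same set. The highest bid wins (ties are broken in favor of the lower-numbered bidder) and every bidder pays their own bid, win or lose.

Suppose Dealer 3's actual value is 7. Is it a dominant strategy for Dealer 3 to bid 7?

Consider the case where Dealer 1 bids 3, Dealer 2 bids 7, Dealer 4 bids 3 and Dealer 5 bids 3.
Truthful bid 7: loses but pays 7, utility -7.
Bid 3 instead: loses but pays 3, utility -3.
Since -3 > -7, bidding 3 is strictly better here, so truthful bidding is not dominant.

No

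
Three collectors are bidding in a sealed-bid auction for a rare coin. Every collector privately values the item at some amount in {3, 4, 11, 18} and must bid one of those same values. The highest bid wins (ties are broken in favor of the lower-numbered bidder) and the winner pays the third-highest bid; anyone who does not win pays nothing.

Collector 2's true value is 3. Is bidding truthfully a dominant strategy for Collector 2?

Yes

Check each profile of the others' bids and compare truth against every alternative bid.
Others bid (3, 3): truth gives 0, best alternative gives 0.
Others bid (3, 4): truth gives 0, best alternative gives 0.
Others bid (3, 11): truth gives 0, best alternative gives 0.
Others bid (3, 18): truth gives 0, best alternative gives 0.
Others bid (4, 3): truth gives 0, best alternative gives 0.
Others bid (4, 4): truth gives 0, best alternative gives 0.
(Remaining 10 profiles checked similarly; truth is weakly best in each.)
In every case the truthful bid is at least as good as any alternative, so it is a dominant strategy.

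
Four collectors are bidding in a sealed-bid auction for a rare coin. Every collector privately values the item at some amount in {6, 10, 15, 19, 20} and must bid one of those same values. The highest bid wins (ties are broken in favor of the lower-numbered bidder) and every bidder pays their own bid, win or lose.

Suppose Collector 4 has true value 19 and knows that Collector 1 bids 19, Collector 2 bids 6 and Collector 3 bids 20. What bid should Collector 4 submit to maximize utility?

6

Bid 6: loses but pays 6, utility -6.
Bid 10: loses but pays 10, utility -10.
Bid 15: loses but pays 15, utility -15.
Bid 19: loses but pays 19, utility -19.
Bid 20: loses but pays 20, utility -20.
The best choice is 6 with utility -6.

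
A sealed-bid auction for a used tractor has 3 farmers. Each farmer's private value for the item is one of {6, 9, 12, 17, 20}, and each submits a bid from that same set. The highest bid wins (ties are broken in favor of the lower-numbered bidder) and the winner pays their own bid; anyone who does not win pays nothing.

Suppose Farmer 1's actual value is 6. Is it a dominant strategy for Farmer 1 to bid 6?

Check each profile of the others' bids and compare truth against every alternative bid.
Others bid (6, 6): truth gives 0, best alternative gives -3.
Others bid (6, 9): truth gives 0, best alternative gives -3.
Others bid (9, 6): truth gives 0, best alternative gives -3.
Others bid (9, 9): truth gives 0, best alternative gives -3.
Others bid (6, 12): truth gives 0, best alternative gives 0.
Others bid (6, 17): truth gives 0, best alternative gives 0.
(Remaining 19 profiles checked similarly; truth is weakly best in each.)
In every case the truthful bid is at least as good as any alternative, so it is a dominant strategy.

Yes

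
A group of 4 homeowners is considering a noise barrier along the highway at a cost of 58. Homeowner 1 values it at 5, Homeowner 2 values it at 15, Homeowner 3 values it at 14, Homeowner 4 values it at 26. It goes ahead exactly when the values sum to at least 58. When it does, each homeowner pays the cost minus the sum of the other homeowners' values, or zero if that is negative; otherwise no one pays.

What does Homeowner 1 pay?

Total value 60 ≥ cost 58, so the project is built.
The other homeowners' values sum to 55.
Cost minus that sum is 58 - 55 = 3.

3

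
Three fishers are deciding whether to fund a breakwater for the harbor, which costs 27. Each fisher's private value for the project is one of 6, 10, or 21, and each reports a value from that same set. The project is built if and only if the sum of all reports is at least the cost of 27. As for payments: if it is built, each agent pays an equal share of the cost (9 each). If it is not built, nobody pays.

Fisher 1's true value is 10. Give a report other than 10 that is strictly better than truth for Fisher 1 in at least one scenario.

Suppose Fisher 2 reports 6 and Fisher 3 reports 6.
Report 10: project not built, utility 0.
Report 21: project built, pays 9, utility 10 - 9 = 1.
So reporting 21 beats truth here (1 > 0).

21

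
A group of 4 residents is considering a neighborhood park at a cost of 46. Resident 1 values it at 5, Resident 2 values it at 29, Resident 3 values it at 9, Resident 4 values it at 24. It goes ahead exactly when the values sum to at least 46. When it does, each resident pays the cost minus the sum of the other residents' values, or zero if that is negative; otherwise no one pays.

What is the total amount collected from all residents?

Total value 67 ≥ cost 46, so it is built.
Resident 1: others sum to 62; max(0, 46 - 62) = 0.
Resident 2: others sum to 38; max(0, 46 - 38) = 8.
Resident 3: others sum to 58; max(0, 46 - 58) = 0.
Resident 4: others sum to 43; max(0, 46 - 43) = 3.
Total collected = 0 + 8 + 0 + 3 = 11.

11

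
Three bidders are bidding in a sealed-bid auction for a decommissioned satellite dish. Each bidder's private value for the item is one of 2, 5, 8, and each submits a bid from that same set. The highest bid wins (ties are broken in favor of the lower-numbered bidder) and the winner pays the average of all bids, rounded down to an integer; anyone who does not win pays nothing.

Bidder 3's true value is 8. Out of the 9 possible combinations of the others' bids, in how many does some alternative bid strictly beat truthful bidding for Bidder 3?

Others bid (2, 2): truth gives 4; bid 5 gives 5 > 4. Violating.
Others bid (2, 5): truth gives 3; no alternative beats it.
Others bid (2, 8): truth gives 0; no alternative beats it.
(Checking all 9 profiles: 1 has a profitable deviation, 8 do not.)

1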